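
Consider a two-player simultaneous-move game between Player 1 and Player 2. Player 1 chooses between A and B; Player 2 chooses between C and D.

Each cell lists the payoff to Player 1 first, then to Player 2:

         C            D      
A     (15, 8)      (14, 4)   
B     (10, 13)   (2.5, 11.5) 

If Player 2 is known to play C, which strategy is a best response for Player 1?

Against C, Player 1 earns 15 from A and 10 from B.
So A is the best response.

A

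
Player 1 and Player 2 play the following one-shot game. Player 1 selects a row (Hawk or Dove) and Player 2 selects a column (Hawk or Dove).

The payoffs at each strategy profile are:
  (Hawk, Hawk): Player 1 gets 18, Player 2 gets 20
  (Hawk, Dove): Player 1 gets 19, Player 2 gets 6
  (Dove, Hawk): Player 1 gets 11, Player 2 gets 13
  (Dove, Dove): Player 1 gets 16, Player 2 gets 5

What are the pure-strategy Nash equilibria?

(Hawk, Hawk): Player 1 gets 18 ≥ 11 from Dove, and Player 2 gets 20 ≥ 6 from Dove — Nash equilibrium.
(Hawk, Dove): Player 2 prefers Hawk (20 > 6) — not an equilibrium.
(Dove, Hawk): Player 1 prefers Hawk (18 > 11) — not an equilibrium.
(Dove, Dove): Player 1 prefers Hawk (19 > 16); Player 2 prefers Hawk (13 > 5) — not an equilibrium.

(Hawk, Hawk)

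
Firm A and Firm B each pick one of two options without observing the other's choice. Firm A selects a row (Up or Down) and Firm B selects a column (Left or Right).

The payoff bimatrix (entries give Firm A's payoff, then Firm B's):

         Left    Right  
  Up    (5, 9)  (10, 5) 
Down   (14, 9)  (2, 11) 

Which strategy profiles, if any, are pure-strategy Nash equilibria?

none

(Up, Left): Firm A prefers Down (14 > 5) — not an equilibrium.
(Up, Right): Firm B prefers Left (9 > 5) — not an equilibrium.
(Down, Left): Firm B prefers Right (11 > 9) — not an equilibrium.
(Down, Right): Firm A prefers Up (10 > 2) — not an equilibrium.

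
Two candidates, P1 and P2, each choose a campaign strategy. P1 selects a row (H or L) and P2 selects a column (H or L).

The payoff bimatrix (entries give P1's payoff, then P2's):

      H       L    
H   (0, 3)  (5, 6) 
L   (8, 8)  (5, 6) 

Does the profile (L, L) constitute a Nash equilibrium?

At (L, L), P1 earns 5; switching to H would give 5, so P1 has no profitable deviation.
P2 earns 6; switching to H would give 8, so P2 would deviate.
Since at least one player can profitably deviate, this is not a Nash equilibrium.

No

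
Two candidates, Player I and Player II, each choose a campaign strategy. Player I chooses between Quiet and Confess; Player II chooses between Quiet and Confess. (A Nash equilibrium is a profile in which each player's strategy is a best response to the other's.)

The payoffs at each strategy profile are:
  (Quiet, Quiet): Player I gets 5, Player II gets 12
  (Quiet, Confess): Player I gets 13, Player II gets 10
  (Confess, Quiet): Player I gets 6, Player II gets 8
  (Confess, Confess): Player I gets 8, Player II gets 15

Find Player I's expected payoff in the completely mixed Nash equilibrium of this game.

First find y, the probability Player II plays Quiet, from Player I's indifference between Quiet and Confess: 5y + 13(1−y) = 6y + 8(1−y), giving y = 5/6.
Since Player I is indifferent in equilibrium, Player I's expected payoff equals the payoff from either row against (5/6, 1/6). Using Quiet: 5(5/6) + 13(1/6) = 19/3.

19/3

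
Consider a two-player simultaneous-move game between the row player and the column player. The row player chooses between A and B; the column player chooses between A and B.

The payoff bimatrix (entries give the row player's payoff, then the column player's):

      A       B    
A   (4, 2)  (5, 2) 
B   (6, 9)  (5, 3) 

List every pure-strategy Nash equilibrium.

(A, A): the row player prefers B (6 > 4) — not an equilibrium.
(A, B): the row player gets 5 ≥ 5 from B, and the column player gets 2 ≥ 2 from A — Nash equilibrium.
(B, A): the row player gets 6 ≥ 4 from A, and the column player gets 9 ≥ 3 from B — Nash equilibrium.
(B, B): the column player prefers A (9 > 3) — not an equilibrium.

(A, B) and (B, A)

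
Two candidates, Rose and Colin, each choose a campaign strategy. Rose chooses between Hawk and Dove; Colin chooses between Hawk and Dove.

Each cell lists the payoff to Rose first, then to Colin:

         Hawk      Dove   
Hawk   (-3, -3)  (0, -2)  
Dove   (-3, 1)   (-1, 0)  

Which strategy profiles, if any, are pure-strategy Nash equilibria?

(Hawk, Dove) and (Dove, Hawk)

(Hawk, Hawk): Colin prefers Dove (-2 > -3) — not an equilibrium.
(Hawk, Dove): Rose gets 0 ≥ -1 from Dove, and Colin gets -2 ≥ -3 from Hawk — Nash equilibrium.
(Dove, Hawk): Rose gets -3 ≥ -3 from Hawk, and Colin gets 1 ≥ 0 from Dove — Nash equilibrium.
(Dove, Dove): Rose prefers Hawk (0 > -1); Colin prefers Hawk (1 > 0) — not an equilibrium.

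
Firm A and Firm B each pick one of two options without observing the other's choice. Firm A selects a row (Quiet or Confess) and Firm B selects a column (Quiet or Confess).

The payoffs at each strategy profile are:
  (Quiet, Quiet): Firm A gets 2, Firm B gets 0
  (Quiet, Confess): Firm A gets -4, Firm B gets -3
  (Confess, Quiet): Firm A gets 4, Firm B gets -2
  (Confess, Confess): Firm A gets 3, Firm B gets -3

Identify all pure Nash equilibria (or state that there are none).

(Confess, Quiet)

(Quiet, Quiet): Firm A prefers Confess (4 > 2) — not an equilibrium.
(Quiet, Confess): Firm A prefers Confess (3 > -4); Firm B prefers Quiet (0 > -3) — not an equilibrium.
(Confess, Quiet): Firm A gets 4 ≥ 2 from Quiet, and Firm B gets -2 ≥ -3 from Confess — Nash equilibrium.
(Confess, Confess): Firm B prefers Quiet (-2 > -3) — not an equilibrium.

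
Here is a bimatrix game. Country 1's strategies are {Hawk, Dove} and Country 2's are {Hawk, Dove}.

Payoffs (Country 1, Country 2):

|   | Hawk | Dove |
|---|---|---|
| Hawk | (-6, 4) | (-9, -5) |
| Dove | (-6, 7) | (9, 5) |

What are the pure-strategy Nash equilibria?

(Hawk, Hawk) and (Dove, Hawk)

(Hawk, Hawk): Country 1 gets -6 ≥ -6 from Dove, and Country 2 gets 4 ≥ -5 from Dove — Nash equilibrium.
(Hawk, Dove): Country 1 prefers Dove (9 > -9); Country 2 prefers Hawk (4 > -5) — not an equilibrium.
(Dove, Hawk): Country 1 gets -6 ≥ -6 from Hawk, and Country 2 gets 7 ≥ 5 from Dove — Nash equilibrium.
(Dove, Dove): Country 2 prefers Hawk (7 > 5) — not an equilibrium.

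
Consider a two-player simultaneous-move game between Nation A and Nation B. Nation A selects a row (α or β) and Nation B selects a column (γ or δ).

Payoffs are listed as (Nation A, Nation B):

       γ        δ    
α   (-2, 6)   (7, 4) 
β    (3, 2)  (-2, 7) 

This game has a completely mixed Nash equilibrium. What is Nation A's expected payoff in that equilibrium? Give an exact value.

First find q, the probability Nation B plays γ, from Nation A's indifference between α and β: −2q + 7(1−q) = 3q − 2(1−q), giving q = 9/14.
Since Nation A is indifferent in equilibrium, Nation A's expected payoff equals the payoff from either row against (9/14, 5/14). Using α: −2(9/14) + 7(5/14) = 17/14.

17/14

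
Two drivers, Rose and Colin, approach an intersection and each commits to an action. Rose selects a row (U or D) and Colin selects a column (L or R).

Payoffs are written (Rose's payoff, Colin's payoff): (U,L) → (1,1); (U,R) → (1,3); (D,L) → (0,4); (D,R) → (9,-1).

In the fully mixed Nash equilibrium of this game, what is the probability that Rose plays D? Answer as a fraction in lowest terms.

Let p be the probability that Rose plays U. In a completely mixed equilibrium, Colin must be indifferent between L and R.
Colin's expected payoff from L is p + 4(1−p); from R it is 3p − (1−p).
Setting these equal: −3p + 4 = 4p − 1, so p = 5/7.
Therefore Rose plays D with probability 1 − 5/7 = 2/7.

2/7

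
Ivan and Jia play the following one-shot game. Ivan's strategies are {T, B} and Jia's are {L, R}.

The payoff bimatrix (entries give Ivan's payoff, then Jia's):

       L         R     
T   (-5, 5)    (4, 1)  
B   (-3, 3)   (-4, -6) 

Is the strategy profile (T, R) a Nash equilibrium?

No

At (T, R), Ivan earns 4; switching to B would give -4, so Ivan has no profitable deviation.
Jia earns 1; switching to L would give 5, so Jia would deviate.
Since at least one player can profitably deviate, this is not a Nash equilibrium.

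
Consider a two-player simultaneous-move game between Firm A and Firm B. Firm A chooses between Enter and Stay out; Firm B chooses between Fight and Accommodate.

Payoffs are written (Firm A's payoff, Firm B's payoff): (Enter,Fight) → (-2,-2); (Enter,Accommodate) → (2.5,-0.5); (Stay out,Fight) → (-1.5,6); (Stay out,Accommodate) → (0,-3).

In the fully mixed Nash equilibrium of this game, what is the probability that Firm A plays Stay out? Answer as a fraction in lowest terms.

Let r be the probability that Firm A plays Enter. In a completely mixed equilibrium, Firm B must be indifferent between Fight and Accommodate.
Firm B's expected payoff from Fight is −2r + 6(1−r); from Accommodate it is −0.5r − 3(1−r).
Setting these equal: −8r + 6 = 2.5r − 3, so r = 6/7.
Therefore Firm A plays Stay out with probability 1 − 6/7 = 1/7.

1/7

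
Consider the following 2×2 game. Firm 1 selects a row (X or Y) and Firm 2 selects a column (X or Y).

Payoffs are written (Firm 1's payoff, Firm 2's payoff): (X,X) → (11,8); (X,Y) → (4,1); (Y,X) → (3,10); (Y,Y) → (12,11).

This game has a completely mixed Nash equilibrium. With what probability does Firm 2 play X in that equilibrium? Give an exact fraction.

Let y be the probability that Firm 2 plays X. In a completely mixed equilibrium, Firm 1 must be indifferent between X and Y.
Firm 1's expected payoff from X is 11y + 4(1−y); from Y it is 3y + 12(1−y).
Setting these equal: 7y + 4 = −9y + 12, so y = 1/2.

1/2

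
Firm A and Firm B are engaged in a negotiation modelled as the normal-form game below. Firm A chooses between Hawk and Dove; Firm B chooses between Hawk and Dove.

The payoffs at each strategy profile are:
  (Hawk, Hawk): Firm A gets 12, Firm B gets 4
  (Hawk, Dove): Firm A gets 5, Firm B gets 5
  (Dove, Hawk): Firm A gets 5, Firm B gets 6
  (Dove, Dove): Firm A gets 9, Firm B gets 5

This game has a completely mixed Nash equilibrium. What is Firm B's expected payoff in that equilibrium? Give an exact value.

First find x, the probability Firm A plays Hawk, from Firm B's indifference between Hawk and Dove: 4x + 6(1−x) = 5x + 5(1−x), giving x = 1/2.
Since Firm B is indifferent in equilibrium, Firm B's expected payoff equals the payoff from either column against (1/2, 1/2). Using Hawk: 4(1/2) + 6(1/2) = 5.

5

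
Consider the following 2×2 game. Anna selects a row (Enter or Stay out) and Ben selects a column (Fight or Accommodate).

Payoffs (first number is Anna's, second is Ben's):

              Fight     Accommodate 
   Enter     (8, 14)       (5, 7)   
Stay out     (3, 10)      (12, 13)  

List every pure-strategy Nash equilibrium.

(Enter, Fight): Anna gets 8 ≥ 3 from Stay out, and Ben gets 14 ≥ 7 from Accommodate — Nash equilibrium.
(Enter, Accommodate): Anna prefers Stay out (12 > 5); Ben prefers Fight (14 > 7) — not an equilibrium.
(Stay out, Fight): Anna prefers Enter (8 > 3); Ben prefers Accommodate (13 > 10) — not an equilibrium.
(Stay out, Accommodate): Anna gets 12 ≥ 5 from Enter, and Ben gets 13 ≥ 10 from Fight — Nash equilibrium.

(Enter, Fight) and (Stay out, Accommodate)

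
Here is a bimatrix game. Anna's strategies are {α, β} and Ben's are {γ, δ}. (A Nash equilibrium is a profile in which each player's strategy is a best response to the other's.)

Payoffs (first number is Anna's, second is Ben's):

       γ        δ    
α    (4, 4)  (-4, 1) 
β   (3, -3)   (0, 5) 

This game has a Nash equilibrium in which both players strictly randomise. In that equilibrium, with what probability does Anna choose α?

8/11

Let r be the probability that Anna plays α. In a completely mixed equilibrium, Ben must be indifferent between γ and δ.
Ben's expected payoff from γ is 4r − 3(1−r); from δ it is r + 5(1−r).
Setting these equal: 7r − 3 = −4r + 5, so r = 8/11.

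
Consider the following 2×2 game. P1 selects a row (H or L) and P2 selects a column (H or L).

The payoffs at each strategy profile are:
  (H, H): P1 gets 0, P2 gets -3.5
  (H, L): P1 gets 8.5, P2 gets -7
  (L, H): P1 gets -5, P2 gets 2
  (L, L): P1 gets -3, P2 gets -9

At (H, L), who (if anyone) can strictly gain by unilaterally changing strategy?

P1 at (H, L) earns 8.5; deviating to L yields -3 — not better.
P2 earns -7; deviating to H yields -3.5 — a strict improvement.
Only P2 has a strictly profitable deviation.

P2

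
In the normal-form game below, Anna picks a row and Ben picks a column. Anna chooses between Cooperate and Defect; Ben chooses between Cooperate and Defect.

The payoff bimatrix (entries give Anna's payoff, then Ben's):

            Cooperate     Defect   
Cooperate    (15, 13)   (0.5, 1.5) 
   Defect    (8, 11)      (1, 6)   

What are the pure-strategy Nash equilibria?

(Cooperate, Cooperate)

(Cooperate, Cooperate): Anna gets 15 ≥ 8 from Defect, and Ben gets 13 ≥ 1.5 from Defect — Nash equilibrium.
(Cooperate, Defect): Anna prefers Defect (1 > 0.5); Ben prefers Cooperate (13 > 1.5) — not an equilibrium.
(Defect, Cooperate): Anna prefers Cooperate (15 > 8) — not an equilibrium.
(Defect, Defect): Ben prefers Cooperate (11 > 6) — not an equilibrium.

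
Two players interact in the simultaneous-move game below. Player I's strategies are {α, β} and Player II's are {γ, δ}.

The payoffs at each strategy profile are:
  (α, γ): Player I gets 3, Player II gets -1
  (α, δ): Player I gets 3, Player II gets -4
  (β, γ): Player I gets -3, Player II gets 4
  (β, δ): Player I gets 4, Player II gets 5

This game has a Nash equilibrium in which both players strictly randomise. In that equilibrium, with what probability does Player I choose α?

Let x be the probability that Player I plays α. In a completely mixed equilibrium, Player II must be indifferent between γ and δ.
Player II's expected payoff from γ is −x + 4(1−x); from δ it is −4x + 5(1−x).
Setting these equal: −5x + 4 = −9x + 5, so x = 1/4.

1/4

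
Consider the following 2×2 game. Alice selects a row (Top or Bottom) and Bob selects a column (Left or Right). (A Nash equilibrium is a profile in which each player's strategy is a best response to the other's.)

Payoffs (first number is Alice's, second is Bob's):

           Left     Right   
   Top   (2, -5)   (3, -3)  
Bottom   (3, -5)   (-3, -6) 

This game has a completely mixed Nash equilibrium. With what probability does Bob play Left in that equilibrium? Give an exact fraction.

Let y be the probability that Bob plays Left. In a completely mixed equilibrium, Alice must be indifferent between Top and Bottom.
Alice's expected payoff from Top is 2y + 3(1−y); from Bottom it is 3y − 3(1−y).
Setting these equal: −y + 3 = 6y − 3, so y = 6/7.

6/7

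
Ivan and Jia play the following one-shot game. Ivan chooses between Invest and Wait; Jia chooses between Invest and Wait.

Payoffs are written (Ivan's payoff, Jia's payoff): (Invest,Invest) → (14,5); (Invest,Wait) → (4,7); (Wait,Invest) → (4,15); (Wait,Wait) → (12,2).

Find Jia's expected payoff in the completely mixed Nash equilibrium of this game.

19/3

First find p, the probability Ivan plays Invest, from Jia's indifference between Invest and Wait: 5p + 15(1−p) = 7p + 2(1−p), giving p = 13/15.
Since Jia is indifferent in equilibrium, Jia's expected payoff equals the payoff from either column against (13/15, 2/15). Using Invest: 5(13/15) + 15(2/15) = 19/3.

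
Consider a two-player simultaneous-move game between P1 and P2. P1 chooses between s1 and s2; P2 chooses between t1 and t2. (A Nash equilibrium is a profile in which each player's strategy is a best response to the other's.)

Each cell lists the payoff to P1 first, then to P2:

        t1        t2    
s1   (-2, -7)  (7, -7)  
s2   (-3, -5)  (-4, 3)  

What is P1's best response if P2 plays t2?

s1

Against t2, P1 earns 7 from s1 and -4 from s2.
So s1 is the best response.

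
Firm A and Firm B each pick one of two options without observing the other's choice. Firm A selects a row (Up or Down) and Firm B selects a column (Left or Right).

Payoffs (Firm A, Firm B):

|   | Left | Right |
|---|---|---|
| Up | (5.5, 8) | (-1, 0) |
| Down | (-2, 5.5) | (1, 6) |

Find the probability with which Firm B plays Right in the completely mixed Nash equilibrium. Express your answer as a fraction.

Let y be the probability that Firm B plays Left. In a completely mixed equilibrium, Firm A must be indifferent between Up and Down.
Firm A's expected payoff from Up is 5.5y − (1−y); from Down it is −2y + (1−y).
Setting these equal: 6.5y − 1 = −3y + 1, so y = 4/19.
Therefore Firm B plays Right with probability 1 − 4/19 = 15/19.

15/19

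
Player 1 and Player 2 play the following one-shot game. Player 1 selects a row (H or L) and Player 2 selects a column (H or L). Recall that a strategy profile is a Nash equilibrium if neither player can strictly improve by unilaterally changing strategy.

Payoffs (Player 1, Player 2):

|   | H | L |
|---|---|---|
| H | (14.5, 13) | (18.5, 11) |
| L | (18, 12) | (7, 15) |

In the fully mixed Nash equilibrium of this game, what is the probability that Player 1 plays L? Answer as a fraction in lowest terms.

2/5

Let x be the probability that Player 1 plays H. In a completely mixed equilibrium, Player 2 must be indifferent between H and L.
Player 2's expected payoff from H is 13x + 12(1−x); from L it is 11x + 15(1−x).
Setting these equal: x + 12 = −4x + 15, so x = 3/5.
Therefore Player 1 plays L with probability 1 − 3/5 = 2/5.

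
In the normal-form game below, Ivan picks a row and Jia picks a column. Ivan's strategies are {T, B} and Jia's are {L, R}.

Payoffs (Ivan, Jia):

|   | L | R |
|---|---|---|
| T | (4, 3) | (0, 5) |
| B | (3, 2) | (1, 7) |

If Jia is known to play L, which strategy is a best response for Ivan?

T

Against L, Ivan earns 4 from T and 3 from B.
So T is the best response.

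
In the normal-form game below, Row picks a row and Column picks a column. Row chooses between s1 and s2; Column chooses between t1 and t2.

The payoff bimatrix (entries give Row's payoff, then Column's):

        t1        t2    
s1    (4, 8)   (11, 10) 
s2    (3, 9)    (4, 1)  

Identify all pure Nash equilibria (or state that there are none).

(s1, t2)

(s1, t1): Column prefers t2 (10 > 8) — not an equilibrium.
(s1, t2): Row gets 11 ≥ 4 from s2, and Column gets 10 ≥ 8 from t1 — Nash equilibrium.
(s2, t1): Row prefers s1 (4 > 3) — not an equilibrium.
(s2, t2): Row prefers s1 (11 > 4); Column prefers t1 (9 > 1) — not an equilibrium.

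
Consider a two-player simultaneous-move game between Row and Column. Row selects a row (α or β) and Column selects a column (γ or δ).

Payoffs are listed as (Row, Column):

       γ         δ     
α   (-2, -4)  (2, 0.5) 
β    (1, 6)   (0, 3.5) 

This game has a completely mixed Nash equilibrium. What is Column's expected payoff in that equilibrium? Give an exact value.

First find p, the probability Row plays α, from Column's indifference between γ and δ: −4p + 6(1−p) = 0.5p + 3.5(1−p), giving p = 5/14.
Since Column is indifferent in equilibrium, Column's expected payoff equals the payoff from either column against (5/14, 9/14). Using γ: −4(5/14) + 6(9/14) = 17/7.

17/7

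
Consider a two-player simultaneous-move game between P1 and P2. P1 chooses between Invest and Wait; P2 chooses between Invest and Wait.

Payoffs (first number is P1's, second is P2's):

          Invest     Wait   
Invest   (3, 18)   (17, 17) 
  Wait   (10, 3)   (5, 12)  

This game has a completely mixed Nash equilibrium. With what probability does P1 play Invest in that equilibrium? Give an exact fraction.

Let r be the probability that P1 plays Invest. In a completely mixed equilibrium, P2 must be indifferent between Invest and Wait.
P2's expected payoff from Invest is 18r + 3(1−r); from Wait it is 17r + 12(1−r).
Setting these equal: 15r + 3 = 5r + 12, so r = 9/10.

9/10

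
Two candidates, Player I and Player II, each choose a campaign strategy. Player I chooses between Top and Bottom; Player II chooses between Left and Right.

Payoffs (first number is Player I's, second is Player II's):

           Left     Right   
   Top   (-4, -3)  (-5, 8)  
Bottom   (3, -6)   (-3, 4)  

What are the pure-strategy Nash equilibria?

(Top, Left): Player I prefers Bottom (3 > -4); Player II prefers Right (8 > -3) — not an equilibrium.
(Top, Right): Player I prefers Bottom (-3 > -5) — not an equilibrium.
(Bottom, Left): Player II prefers Right (4 > -6) — not an equilibrium.
(Bottom, Right): Player I gets -3 ≥ -5 from Top, and Player II gets 4 ≥ -6 from Left — Nash equilibrium.

(Bottom, Right)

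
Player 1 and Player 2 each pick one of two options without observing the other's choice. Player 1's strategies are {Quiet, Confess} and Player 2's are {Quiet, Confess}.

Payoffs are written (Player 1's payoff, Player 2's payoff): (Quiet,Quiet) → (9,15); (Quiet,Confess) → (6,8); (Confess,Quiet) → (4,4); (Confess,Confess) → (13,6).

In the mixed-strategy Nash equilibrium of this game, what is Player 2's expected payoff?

58/9

First find p, the probability Player 1 plays Quiet, from Player 2's indifference between Quiet and Confess: 15p + 4(1−p) = 8p + 6(1−p), giving p = 2/9.
Since Player 2 is indifferent in equilibrium, Player 2's expected payoff equals the payoff from either column against (2/9, 7/9). Using Quiet: 15(2/9) + 4(7/9) = 58/9.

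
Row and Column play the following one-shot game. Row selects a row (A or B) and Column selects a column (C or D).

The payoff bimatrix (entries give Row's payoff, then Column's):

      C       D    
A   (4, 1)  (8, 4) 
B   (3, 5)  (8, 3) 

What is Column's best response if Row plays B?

C

Against B, Column earns 5 from C and 3 from D.
So C is the best response.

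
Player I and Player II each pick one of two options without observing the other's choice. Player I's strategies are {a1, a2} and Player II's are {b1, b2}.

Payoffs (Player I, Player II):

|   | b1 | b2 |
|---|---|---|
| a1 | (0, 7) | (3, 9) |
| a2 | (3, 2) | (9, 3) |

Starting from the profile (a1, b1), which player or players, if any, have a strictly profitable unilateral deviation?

Player I at (a1, b1) earns 0; deviating to a2 yields 3 — a strict improvement.
Player II earns 7; deviating to b2 yields 9 — a strict improvement.
Both Player I and Player II have strictly profitable deviations.

Both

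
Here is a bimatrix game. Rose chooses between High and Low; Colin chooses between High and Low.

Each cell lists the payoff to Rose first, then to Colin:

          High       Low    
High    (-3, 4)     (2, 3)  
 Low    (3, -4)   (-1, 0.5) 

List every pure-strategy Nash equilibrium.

none

(High, High): Rose prefers Low (3 > -3) — not an equilibrium.
(High, Low): Colin prefers High (4 > 3) — not an equilibrium.
(Low, High): Colin prefers Low (0.5 > -4) — not an equilibrium.
(Low, Low): Rose prefers High (2 > -1) — not an equilibrium.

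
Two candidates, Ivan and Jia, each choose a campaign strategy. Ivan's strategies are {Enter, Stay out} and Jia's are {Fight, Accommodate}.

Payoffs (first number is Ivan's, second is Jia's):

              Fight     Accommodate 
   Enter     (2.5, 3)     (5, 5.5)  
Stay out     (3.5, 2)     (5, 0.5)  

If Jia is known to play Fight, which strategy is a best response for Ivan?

Against Fight, Ivan earns 2.5 from Enter and 3.5 from Stay out.
So Stay out is the best response.

Stay out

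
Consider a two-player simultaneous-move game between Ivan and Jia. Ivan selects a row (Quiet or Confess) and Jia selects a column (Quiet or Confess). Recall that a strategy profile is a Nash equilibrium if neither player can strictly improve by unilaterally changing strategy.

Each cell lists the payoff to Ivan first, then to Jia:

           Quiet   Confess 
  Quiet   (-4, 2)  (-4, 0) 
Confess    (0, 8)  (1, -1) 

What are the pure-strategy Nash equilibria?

(Confess, Quiet)

(Quiet, Quiet): Ivan prefers Confess (0 > -4) — not an equilibrium.
(Quiet, Confess): Ivan prefers Confess (1 > -4); Jia prefers Quiet (2 > 0) — not an equilibrium.
(Confess, Quiet): Ivan gets 0 ≥ -4 from Quiet, and Jia gets 8 ≥ -1 from Confess — Nash equilibrium.
(Confess, Confess): Jia prefers Quiet (8 > -1) — not an equilibrium.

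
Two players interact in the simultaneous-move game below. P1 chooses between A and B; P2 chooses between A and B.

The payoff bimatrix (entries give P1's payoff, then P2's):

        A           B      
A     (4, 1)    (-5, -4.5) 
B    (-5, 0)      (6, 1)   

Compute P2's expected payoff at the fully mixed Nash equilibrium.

2/13

First find p, the probability P1 plays A, from P2's indifference between A and B: p = −4.5p + (1−p), giving p = 2/13.
Since P2 is indifferent in equilibrium, P2's expected payoff equals the payoff from either column against (2/13, 11/13). Using A: (2/13) = 2/13.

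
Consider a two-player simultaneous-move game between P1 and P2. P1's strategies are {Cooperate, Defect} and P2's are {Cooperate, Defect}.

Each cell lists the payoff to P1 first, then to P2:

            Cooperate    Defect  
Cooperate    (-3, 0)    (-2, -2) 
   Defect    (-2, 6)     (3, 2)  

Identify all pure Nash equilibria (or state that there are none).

(Cooperate, Cooperate): P1 prefers Defect (-2 > -3) — not an equilibrium.
(Cooperate, Defect): P1 prefers Defect (3 > -2); P2 prefers Cooperate (0 > -2) — not an equilibrium.
(Defect, Cooperate): P1 gets -2 ≥ -3 from Cooperate, and P2 gets 6 ≥ 2 from Defect — Nash equilibrium.
(Defect, Defect): P2 prefers Cooperate (6 > 2) — not an equilibrium.

(Defect, Cooperate)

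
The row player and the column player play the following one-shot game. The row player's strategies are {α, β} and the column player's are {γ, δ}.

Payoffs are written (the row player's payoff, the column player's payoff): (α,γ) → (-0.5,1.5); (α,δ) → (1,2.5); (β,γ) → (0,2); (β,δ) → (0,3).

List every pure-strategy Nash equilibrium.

(α, δ)

(α, γ): the row player prefers β (0 > -0.5); the column player prefers δ (2.5 > 1.5) — not an equilibrium.
(α, δ): the row player gets 1 ≥ 0 from β, and the column player gets 2.5 ≥ 1.5 from γ — Nash equilibrium.
(β, γ): the column player prefers δ (3 > 2) — not an equilibrium.
(β, δ): the row player prefers α (1 > 0) — not an equilibrium.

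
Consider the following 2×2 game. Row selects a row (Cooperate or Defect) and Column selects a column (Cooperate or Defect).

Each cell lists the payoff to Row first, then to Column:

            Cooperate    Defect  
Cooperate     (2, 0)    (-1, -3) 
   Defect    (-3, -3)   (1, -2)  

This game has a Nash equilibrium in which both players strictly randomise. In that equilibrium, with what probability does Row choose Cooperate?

Let x be the probability that Row plays Cooperate. In a completely mixed equilibrium, Column must be indifferent between Cooperate and Defect.
Column's expected payoff from Cooperate is −3(1−x); from Defect it is −3x − 2(1−x).
Setting these equal: 3x − 3 = −x − 2, so x = 1/4.

1/4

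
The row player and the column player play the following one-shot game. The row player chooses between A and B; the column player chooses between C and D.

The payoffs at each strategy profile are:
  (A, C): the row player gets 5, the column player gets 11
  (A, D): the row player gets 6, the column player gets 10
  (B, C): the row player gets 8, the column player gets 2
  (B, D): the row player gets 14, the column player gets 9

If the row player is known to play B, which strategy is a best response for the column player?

Against B, the column player earns 2 from C and 9 from D.
So D is the best response.

D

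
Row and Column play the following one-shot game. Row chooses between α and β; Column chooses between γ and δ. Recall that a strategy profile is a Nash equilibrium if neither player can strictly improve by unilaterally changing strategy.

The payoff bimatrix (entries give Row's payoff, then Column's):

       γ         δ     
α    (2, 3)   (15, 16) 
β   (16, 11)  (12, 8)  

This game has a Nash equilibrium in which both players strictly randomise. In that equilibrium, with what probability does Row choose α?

Let x be the probability that Row plays α. In a completely mixed equilibrium, Column must be indifferent between γ and δ.
Column's expected payoff from γ is 3x + 11(1−x); from δ it is 16x + 8(1−x).
Setting these equal: −8x + 11 = 8x + 8, so x = 3/16.

3/16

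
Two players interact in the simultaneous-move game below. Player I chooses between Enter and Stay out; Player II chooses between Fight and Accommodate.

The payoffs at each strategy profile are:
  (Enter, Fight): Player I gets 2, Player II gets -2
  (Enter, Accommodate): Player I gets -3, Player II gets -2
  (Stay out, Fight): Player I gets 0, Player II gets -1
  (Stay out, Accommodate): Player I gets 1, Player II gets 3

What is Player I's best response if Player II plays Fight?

Against Fight, Player I earns 2 from Enter and 0 from Stay out.
So Enter is the best response.

Enter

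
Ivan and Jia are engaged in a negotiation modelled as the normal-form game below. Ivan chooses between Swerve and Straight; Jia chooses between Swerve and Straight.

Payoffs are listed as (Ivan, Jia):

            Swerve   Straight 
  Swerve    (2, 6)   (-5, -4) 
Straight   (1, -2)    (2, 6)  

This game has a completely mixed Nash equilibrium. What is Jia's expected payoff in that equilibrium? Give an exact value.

First find x, the probability Ivan plays Swerve, from Jia's indifference between Swerve and Straight: 6x − 2(1−x) = −4x + 6(1−x), giving x = 4/9.
Since Jia is indifferent in equilibrium, Jia's expected payoff equals the payoff from either column against (4/9, 5/9). Using Swerve: 6(4/9) − 2(5/9) = 14/9.

14/9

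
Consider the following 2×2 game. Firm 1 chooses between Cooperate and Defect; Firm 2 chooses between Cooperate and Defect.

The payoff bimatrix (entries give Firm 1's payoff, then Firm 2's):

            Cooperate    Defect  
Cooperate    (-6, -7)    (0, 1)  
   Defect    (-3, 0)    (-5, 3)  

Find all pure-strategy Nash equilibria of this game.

(Cooperate, Defect)

(Cooperate, Cooperate): Firm 1 prefers Defect (-3 > -6); Firm 2 prefers Defect (1 > -7) — not an equilibrium.
(Cooperate, Defect): Firm 1 gets 0 ≥ -5 from Defect, and Firm 2 gets 1 ≥ -7 from Cooperate — Nash equilibrium.
(Defect, Cooperate): Firm 2 prefers Defect (3 > 0) — not an equilibrium.
(Defect, Defect): Firm 1 prefers Cooperate (0 > -5) — not an equilibrium.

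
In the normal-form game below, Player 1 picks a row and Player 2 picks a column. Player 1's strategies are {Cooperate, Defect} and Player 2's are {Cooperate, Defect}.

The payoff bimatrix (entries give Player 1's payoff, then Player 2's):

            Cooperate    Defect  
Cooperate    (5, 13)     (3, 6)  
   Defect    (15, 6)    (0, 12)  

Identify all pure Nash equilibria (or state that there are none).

(Cooperate, Cooperate): Player 1 prefers Defect (15 > 5) — not an equilibrium.
(Cooperate, Defect): Player 2 prefers Cooperate (13 > 6) — not an equilibrium.
(Defect, Cooperate): Player 2 prefers Defect (12 > 6) — not an equilibrium.
(Defect, Defect): Player 1 prefers Cooperate (3 > 0) — not an equilibrium.

none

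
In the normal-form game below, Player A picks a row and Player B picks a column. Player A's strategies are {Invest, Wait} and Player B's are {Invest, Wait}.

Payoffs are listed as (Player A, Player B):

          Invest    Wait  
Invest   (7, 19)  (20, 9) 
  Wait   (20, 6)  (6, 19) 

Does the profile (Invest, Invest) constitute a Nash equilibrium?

No

At (Invest, Invest), Player A earns 7; switching to Wait would give 20, so Player A would deviate.
Player B earns 19; switching to Wait would give 9, so Player B has no profitable deviation.
Since at least one player can profitably deviate, this is not a Nash equilibrium.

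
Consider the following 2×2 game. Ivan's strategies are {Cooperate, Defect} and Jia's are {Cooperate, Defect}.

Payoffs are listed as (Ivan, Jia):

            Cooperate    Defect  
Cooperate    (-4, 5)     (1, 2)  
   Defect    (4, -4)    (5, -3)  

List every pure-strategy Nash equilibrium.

(Defect, Defect)

(Cooperate, Cooperate): Ivan prefers Defect (4 > -4) — not an equilibrium.
(Cooperate, Defect): Ivan prefers Defect (5 > 1); Jia prefers Cooperate (5 > 2) — not an equilibrium.
(Defect, Cooperate): Jia prefers Defect (-3 > -4) — not an equilibrium.
(Defect, Defect): Ivan gets 5 ≥ 1 from Cooperate, and Jia gets -3 ≥ -4 from Cooperate — Nash equilibrium.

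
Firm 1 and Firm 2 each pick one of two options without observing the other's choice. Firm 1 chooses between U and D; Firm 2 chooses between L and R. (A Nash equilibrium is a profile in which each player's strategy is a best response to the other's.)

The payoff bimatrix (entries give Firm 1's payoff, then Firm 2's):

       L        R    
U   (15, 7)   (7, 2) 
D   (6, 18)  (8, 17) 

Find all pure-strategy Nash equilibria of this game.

(U, L): Firm 1 gets 15 ≥ 6 from D, and Firm 2 gets 7 ≥ 2 from R — Nash equilibrium.
(U, R): Firm 1 prefers D (8 > 7); Firm 2 prefers L (7 > 2) — not an equilibrium.
(D, L): Firm 1 prefers U (15 > 6) — not an equilibrium.
(D, R): Firm 2 prefers L (18 > 17) — not an equilibrium.

(U, L)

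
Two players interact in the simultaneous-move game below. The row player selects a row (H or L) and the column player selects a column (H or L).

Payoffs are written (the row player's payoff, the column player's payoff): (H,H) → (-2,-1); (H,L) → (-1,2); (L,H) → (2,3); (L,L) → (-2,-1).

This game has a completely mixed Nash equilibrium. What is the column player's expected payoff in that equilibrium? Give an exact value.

5/7

First find x, the probability the row player plays H, from the column player's indifference between H and L: −x + 3(1−x) = 2x − (1−x), giving x = 4/7.
Since the column player is indifferent in equilibrium, the column player's expected payoff equals the payoff from either column against (4/7, 3/7). Using H: −(4/7) + 3(3/7) = 5/7.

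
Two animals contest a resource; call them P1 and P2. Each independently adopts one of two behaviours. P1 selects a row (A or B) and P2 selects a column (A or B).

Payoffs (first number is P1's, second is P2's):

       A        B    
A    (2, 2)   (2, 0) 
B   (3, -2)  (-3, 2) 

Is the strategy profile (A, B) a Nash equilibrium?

No

At (A, B), P1 earns 2; switching to B would give -3, so P1 has no profitable deviation.
P2 earns 0; switching to A would give 2, so P2 would deviate.
Since at least one player can profitably deviate, this is not a Nash equilibrium.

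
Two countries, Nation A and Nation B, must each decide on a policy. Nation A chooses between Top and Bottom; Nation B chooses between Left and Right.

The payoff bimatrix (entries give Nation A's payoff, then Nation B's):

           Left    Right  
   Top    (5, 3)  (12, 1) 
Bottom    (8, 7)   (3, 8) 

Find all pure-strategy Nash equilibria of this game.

(Top, Left): Nation A prefers Bottom (8 > 5) — not an equilibrium.
(Top, Right): Nation B prefers Left (3 > 1) — not an equilibrium.
(Bottom, Left): Nation B prefers Right (8 > 7) — not an equilibrium.
(Bottom, Right): Nation A prefers Top (12 > 3) — not an equilibrium.

none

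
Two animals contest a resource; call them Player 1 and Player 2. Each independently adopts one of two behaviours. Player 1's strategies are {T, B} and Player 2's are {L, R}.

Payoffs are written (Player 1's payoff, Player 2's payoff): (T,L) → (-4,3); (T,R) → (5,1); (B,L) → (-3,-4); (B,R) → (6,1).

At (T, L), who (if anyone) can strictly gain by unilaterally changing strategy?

Player 1

Player 1 at (T, L) earns -4; deviating to B yields -3 — a strict improvement.
Player 2 earns 3; deviating to R yields 1 — not better.
Only Player 1 has a strictly profitable deviation.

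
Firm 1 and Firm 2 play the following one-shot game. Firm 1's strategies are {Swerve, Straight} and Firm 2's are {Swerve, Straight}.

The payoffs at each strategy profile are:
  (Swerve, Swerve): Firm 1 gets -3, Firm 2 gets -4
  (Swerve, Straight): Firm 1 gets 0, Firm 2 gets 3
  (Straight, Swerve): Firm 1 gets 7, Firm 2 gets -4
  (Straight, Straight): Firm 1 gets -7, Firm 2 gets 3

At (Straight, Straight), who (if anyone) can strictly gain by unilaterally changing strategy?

Firm 1 at (Straight, Straight) earns -7; deviating to Swerve yields 0 — a strict improvement.
Firm 2 earns 3; deviating to Swerve yields -4 — not better.
Only Firm 1 has a strictly profitable deviation.

Firm 1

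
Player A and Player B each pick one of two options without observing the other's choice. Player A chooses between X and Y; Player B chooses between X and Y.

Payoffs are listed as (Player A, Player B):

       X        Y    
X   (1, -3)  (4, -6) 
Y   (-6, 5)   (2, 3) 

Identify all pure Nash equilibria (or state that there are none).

(X, X): Player A gets 1 ≥ -6 from Y, and Player B gets -3 ≥ -6 from Y — Nash equilibrium.
(X, Y): Player B prefers X (-3 > -6) — not an equilibrium.
(Y, X): Player A prefers X (1 > -6) — not an equilibrium.
(Y, Y): Player A prefers X (4 > 2); Player B prefers X (5 > 3) — not an equilibrium.

(X, X)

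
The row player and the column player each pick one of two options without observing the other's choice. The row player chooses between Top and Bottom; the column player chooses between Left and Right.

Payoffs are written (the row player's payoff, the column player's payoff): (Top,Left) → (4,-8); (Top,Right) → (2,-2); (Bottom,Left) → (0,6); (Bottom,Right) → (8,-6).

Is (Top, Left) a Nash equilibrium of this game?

No

At (Top, Left), the row player earns 4; switching to Bottom would give 0, so the row player has no profitable deviation.
The column player earns -8; switching to Right would give -2, so the column player would deviate.
Since at least one player can profitably deviate, this is not a Nash equilibrium.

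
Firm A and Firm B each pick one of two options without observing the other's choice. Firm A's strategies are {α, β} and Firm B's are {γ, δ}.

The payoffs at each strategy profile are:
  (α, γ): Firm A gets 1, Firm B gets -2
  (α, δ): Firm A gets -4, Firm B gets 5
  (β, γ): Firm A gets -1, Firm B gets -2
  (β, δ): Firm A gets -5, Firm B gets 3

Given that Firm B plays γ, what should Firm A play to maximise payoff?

α

Against γ, Firm A earns 1 from α and -1 from β.
So α is the best response.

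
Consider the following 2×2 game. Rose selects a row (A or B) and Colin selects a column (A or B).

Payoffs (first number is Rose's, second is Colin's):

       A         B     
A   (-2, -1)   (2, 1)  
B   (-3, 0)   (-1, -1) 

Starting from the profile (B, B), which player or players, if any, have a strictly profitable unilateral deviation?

Rose at (B, B) earns -1; deviating to A yields 2 — a strict improvement.
Colin earns -1; deviating to A yields 0 — a strict improvement.
Both Rose and Colin have strictly profitable deviations.

Both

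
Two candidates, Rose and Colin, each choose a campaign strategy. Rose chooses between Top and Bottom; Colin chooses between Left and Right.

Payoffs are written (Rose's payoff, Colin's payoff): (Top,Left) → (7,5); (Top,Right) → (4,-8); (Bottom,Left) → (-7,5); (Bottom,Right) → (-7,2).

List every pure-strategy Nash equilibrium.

(Top, Left): Rose gets 7 ≥ -7 from Bottom, and Colin gets 5 ≥ -8 from Right — Nash equilibrium.
(Top, Right): Colin prefers Left (5 > -8) — not an equilibrium.
(Bottom, Left): Rose prefers Top (7 > -7) — not an equilibrium.
(Bottom, Right): Rose prefers Top (4 > -7); Colin prefers Left (5 > 2) — not an equilibrium.

(Top, Left)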